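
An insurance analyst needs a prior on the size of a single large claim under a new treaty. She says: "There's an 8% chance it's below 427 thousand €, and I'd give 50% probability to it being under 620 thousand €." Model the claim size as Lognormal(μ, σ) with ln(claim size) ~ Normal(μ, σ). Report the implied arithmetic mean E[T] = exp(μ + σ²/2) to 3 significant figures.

E[T] ≈ 642 thousand €

If T ~ Lognormal(μ,σ) then ln T ~ Normal(μ,σ), so the p-quantile of ln T is μ + z_p·σ.
ln(427) = 6.057 and ln(620) = 6.43; z_{0.08} = -1.405, z_{0.5} = 0.
σ = (6.43 − 6.057)/(0 − (-1.405)) = 0.265.
μ = 6.057 − (-1.405)·0.265 = 6.430.
E[T] = exp(μ + σ²/2) = exp(6.430 + 0.0352) = 642 thousand €.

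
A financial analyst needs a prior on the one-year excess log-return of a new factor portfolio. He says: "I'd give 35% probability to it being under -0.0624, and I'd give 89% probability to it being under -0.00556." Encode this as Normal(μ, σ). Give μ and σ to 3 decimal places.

μ = -0.049, σ = 0.035

The p-quantile of Normal(μ,σ) is μ + z_p·σ, with z_{0.35} = -0.3853 and z_{0.89} = 1.227.
Eliminate σ: μ = (z₂·x₁ − z₁·x₂)/(z₂ − z₁) = (1.227·-0.0624 − (-0.3853)·-0.00556)/1.612 = -0.049.
Then σ = (x₂ − x₁)/(z₂ − z₁) = (-0.00556 − -0.0624)/1.612 = 0.035.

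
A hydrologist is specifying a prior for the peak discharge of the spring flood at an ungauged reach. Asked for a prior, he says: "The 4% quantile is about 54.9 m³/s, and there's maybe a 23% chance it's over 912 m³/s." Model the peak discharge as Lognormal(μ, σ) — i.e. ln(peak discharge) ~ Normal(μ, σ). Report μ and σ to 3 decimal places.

μ ≈ 5.982, σ ≈ 1.129

If T ~ Lognormal(μ,σ) then ln T ~ Normal(μ,σ), so the p-quantile of ln T is μ + z_p·σ.
ln(54.9) = 4.006 and ln(912) = 6.816; z_{0.04} = -1.751, z_{0.77} = 0.7388.
σ = (6.816 − 4.006)/(0.7388 − (-1.751)) = 1.129.
μ = 4.006 − (-1.751)·1.129 = 5.982.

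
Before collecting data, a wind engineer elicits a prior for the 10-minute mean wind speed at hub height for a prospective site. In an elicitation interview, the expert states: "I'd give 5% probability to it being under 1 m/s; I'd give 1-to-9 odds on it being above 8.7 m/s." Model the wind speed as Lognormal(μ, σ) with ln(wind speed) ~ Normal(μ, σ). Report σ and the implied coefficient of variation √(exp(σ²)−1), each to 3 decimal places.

If T ~ Lognormal(μ,σ) then ln T ~ Normal(μ,σ), so the p-quantile of ln T is μ + z_p·σ.
ln(1) = 0 and ln(8.7) = 2.163; z_{0.05} = -1.645, z_{0.9} = 1.282.
σ = (2.163 − 0)/(1.282 − (-1.645)) = 0.739.
μ = 0 − (-1.645)·0.739 = 1.216.
CV = √(exp(σ²)−1) = √(exp(0.5465)−1) = 0.853.

σ ≈ 0.739, CV ≈ 0.853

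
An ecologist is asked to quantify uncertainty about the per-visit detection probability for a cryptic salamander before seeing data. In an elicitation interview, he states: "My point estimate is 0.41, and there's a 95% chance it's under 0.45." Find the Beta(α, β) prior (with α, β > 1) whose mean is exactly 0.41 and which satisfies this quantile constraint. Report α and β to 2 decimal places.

With mean 0.41 fixed, write α = 0.41s, β = 0.59s where s = α+β.
Need P(θ < 0.45) = 0.95 under Beta(0.41s, 0.59s). Normal approximation: (q−m)/√(m(1−m)/s) ≈ z_{0.95} = 1.64, so s ≈ 0.41·0.59·(1.64)²/(0.45−0.41)² = 409.0.
At s = 409.0: P(θ<0.45) ≈ 0.949. Adjusting to match 0.95 gives s ≈ 413.28.
So α = 0.41·413.28 ≈ 169.44, β = 0.59·413.28 ≈ 243.83.

α ≈ 169.44, β ≈ 243.83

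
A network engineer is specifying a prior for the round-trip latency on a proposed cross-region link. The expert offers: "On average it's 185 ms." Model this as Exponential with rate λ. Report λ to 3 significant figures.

λ ≈ 0.00541

Exponential mean = 1/λ, so λ = 1/185.0 = 0.00541.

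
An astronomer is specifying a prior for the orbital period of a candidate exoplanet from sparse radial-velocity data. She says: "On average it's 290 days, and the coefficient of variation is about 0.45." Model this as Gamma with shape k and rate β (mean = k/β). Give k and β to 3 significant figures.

For Gamma(k, rate β): mean = k/β, variance = k/β², so CV = 1/√k.
CV = 0.45, hence k = 1/CV² = 4.94.
Then β = k/mean = 4.94/290 = 0.017.

k ≈ 4.94, β ≈ 0.017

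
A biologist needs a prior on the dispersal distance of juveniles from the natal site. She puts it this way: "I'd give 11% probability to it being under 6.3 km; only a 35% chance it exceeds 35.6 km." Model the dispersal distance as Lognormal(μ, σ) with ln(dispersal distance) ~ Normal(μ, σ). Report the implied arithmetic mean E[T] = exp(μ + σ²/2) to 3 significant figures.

If T ~ Lognormal(μ,σ) then ln T ~ Normal(μ,σ), so the p-quantile of ln T is μ + z_p·σ.
ln(6.3) = 1.841 and ln(35.6) = 3.572; z_{0.11} = -1.227, z_{0.65} = 0.3853.
σ = (3.572 − 1.841)/(0.3853 − (-1.227)) = 1.074.
μ = 1.841 − (-1.227)·1.074 = 3.158.
E[T] = exp(μ + σ²/2) = exp(3.158 + 0.5772) = 41.9 km.

E[T] ≈ 41.9 km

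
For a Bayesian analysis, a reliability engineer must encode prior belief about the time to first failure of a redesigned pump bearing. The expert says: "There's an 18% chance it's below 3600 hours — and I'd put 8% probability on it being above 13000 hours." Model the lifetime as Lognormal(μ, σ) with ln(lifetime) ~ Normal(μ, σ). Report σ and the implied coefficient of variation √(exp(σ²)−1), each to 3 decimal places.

σ ≈ 0.553, CV ≈ 0.599

If T ~ Lognormal(μ,σ) then ln T ~ Normal(μ,σ), so the p-quantile of ln T is μ + z_p·σ.
ln(3600) = 8.189 and ln(13000) = 9.473; z_{0.18} = -0.9154, z_{0.92} = 1.405.
σ = (9.473 − 8.189)/(1.405 − (-0.9154)) = 0.553.
μ = 8.189 − (-0.9154)·0.553 = 8.695.
CV = √(exp(σ²)−1) = √(exp(0.3062)−1) = 0.599.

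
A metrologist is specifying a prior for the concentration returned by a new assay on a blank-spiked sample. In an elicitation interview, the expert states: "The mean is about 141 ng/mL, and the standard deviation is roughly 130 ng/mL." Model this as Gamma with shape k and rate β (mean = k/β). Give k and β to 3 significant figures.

k ≈ 1.18, β ≈ 0.00834

For Gamma(k, rate β): mean = k/β, variance = k/β², so CV = 1/√k.
CV = SD/mean = 130/141 = 0.922, hence k = 1/CV² = 1.18.
Then β = k/mean = 1.18/141 = 0.00834.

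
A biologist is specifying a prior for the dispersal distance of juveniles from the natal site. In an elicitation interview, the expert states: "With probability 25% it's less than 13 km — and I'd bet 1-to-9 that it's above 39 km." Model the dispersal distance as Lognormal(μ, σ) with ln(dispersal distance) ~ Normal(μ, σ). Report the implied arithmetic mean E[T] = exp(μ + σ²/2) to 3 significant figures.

If T ~ Lognormal(μ,σ) then ln T ~ Normal(μ,σ), so the p-quantile of ln T is μ + z_p·σ.
ln(13) = 2.565 and ln(39) = 3.664; z_{0.25} = -0.6745, z_{0.9} = 1.282.
σ = (3.664 − 2.565)/(1.282 − (-0.6745)) = 0.562.
μ = 2.565 − (-0.6745)·0.562 = 2.944.
E[T] = exp(μ + σ²/2) = exp(2.944 + 0.1577) = 22.2 km.

E[T] ≈ 22.2 km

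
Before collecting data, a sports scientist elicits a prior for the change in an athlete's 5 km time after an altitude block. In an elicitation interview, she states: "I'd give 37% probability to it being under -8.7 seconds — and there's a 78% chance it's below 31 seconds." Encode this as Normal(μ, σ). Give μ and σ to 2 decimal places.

The p-quantile of Normal(μ,σ) is μ + z_p·σ, with z_{0.37} = -0.3319 and z_{0.78} = 0.7722.
Eliminate σ: μ = (z₂·x₁ − z₁·x₂)/(z₂ − z₁) = (0.7722·-8.7 − (-0.3319)·31)/1.104 = 3.23.
Then σ = (x₂ − x₁)/(z₂ − z₁) = (31 − -8.7)/1.104 = 35.96.

μ = 3.23, σ = 35.96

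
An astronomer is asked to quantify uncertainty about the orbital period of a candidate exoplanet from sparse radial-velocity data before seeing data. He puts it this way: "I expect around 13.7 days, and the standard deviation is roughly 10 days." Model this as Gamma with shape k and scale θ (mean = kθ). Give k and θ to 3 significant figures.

For Gamma(k, scale θ): mean = kθ, variance = kθ², so CV = 1/√k.
CV = SD/mean = 10/13.7 = 0.7299, hence k = 1/CV² = 1.88.
Then θ = mean/k = 13.7/1.88 = 7.3.

k ≈ 1.88, θ ≈ 7.3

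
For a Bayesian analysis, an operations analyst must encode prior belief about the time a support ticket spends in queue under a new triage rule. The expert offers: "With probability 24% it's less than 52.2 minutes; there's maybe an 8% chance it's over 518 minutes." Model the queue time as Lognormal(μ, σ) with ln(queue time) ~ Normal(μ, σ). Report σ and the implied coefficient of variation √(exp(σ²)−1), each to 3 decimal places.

If T ~ Lognormal(μ,σ) then ln T ~ Normal(μ,σ), so the p-quantile of ln T is μ + z_p·σ.
ln(52.2) = 3.955 and ln(518) = 6.25; z_{0.24} = -0.7063, z_{0.92} = 1.405.
σ = (6.25 − 3.955)/(1.405 − (-0.7063)) = 1.087.
μ = 3.955 − (-0.7063)·1.087 = 4.723.
CV = √(exp(σ²)−1) = √(exp(1.1814)−1) = 1.503.

σ ≈ 1.087, CV ≈ 1.503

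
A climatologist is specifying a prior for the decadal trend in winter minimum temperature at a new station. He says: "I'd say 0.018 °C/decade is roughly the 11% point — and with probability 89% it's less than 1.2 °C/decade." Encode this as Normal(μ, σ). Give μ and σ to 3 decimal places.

μ = 0.609, σ = 0.482

For Normal(μ,σ), the p-quantile is μ + z_p·σ. Here z_{0.11} = -1.227, z_{0.89} = 1.227.
So 0.018 = μ − 1.227σ and 1.2 = μ + 1.227σ.
Subtracting: σ = (1.2 − 0.018)/(1.227 − (-1.227)) = 0.482.
Then μ = 0.018 − (-1.227)·0.482 = 0.609.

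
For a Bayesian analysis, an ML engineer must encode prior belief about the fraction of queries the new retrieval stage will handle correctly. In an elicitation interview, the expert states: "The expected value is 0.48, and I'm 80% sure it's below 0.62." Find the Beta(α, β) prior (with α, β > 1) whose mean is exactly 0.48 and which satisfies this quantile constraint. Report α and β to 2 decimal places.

α ≈ 4.37, β ≈ 4.73

With mean 0.48 fixed, write α = 0.48s, β = 0.52s where s = α+β.
Need P(θ < 0.62) = 0.8 under Beta(0.48s, 0.52s). Normal approximation: (q−m)/√(m(1−m)/s) ≈ z_{0.8} = 0.842, so s ≈ 0.48·0.52·(0.842)²/(0.62−0.48)² = 9.0.
At s = 9.0: P(θ<0.62) ≈ 0.799. Adjusting to match 0.8 gives s ≈ 9.10.
So α = 0.48·9.10 ≈ 4.37, β = 0.52·9.10 ≈ 4.73.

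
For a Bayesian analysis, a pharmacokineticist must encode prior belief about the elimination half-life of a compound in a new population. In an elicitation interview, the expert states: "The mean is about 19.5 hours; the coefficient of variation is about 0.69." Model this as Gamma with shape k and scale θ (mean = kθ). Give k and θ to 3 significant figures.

k ≈ 2.1, θ ≈ 9.28

For Gamma(k, scale θ): mean = kθ, variance = kθ², so CV = 1/√k.
CV = 0.69, hence k = 1/CV² = 2.1.
Then θ = mean/k = 19.5/2.1 = 9.28.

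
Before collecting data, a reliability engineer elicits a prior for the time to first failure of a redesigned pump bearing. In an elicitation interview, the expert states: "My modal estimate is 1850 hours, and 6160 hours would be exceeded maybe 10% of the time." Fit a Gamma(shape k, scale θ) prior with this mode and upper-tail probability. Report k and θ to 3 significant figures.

Gamma(k,θ) with k>1 has mode (k−1)θ, so θ = 1850/(k−1).
Need P(X < 6160) = 0.9 with θ tied to k this way. Start at k = 2, θ = 1850: P(X<6160) ≈ 0.845.
Too low — raise k to concentrate. Iterating converges to k ≈ 2.3.
Then θ = 1850/(2.3−1) ≈ 1420.

k ≈ 2.3, θ ≈ 1420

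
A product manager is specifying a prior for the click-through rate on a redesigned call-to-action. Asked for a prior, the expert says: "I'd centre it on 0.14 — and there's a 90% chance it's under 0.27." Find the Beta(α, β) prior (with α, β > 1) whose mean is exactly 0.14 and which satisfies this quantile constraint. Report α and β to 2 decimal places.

With mean 0.14 fixed, write α = 0.14s, β = 0.86s where s = α+β.
Need P(θ < 0.27) = 0.9 under Beta(0.14s, 0.86s). Normal approximation: (q−m)/√(m(1−m)/s) ≈ z_{0.9} = 1.28, so s ≈ 0.14·0.86·(1.28)²/(0.27−0.14)² = 11.7.
At s = 11.7: P(θ<0.27) ≈ 0.893. Adjusting to match 0.9 gives s ≈ 12.72.
So α = 0.14·12.72 ≈ 1.78, β = 0.86·12.72 ≈ 10.94.

α ≈ 1.78, β ≈ 10.94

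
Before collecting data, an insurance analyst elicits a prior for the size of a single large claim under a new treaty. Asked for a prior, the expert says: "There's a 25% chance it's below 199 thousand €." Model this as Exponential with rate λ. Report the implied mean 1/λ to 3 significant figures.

P(T < 199.0) = 1 − e^(−λ·199.0) = 0.25, so λ = −ln(1−0.25)/199.0 = −ln(0.75)/199.0 = 0.00145.
Mean = 1/λ = 692 thousand €.

mean ≈ 692 thousand €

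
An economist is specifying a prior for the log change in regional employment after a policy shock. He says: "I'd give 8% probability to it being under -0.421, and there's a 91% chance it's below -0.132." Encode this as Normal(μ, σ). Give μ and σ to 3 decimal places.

For Normal(μ,σ), the p-quantile is μ + z_p·σ. Here z_{0.08} = -1.405, z_{0.91} = 1.341.
So -0.421 = μ − 1.405σ and -0.132 = μ + 1.341σ.
Subtracting: σ = (-0.132 − -0.421)/(1.341 − (-1.405)) = 0.105.
Then μ = -0.421 − (-1.405)·0.105 = -0.273.

μ = -0.273, σ = 0.105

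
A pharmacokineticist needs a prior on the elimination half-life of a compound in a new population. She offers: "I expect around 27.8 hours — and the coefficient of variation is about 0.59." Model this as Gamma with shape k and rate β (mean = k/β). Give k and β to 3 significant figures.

k ≈ 2.87, β ≈ 0.103

For Gamma(k, rate β): mean = k/β, variance = k/β², so CV = 1/√k.
CV = 0.59, hence k = 1/CV² = 2.87.
Then β = k/mean = 2.87/27.8 = 0.103.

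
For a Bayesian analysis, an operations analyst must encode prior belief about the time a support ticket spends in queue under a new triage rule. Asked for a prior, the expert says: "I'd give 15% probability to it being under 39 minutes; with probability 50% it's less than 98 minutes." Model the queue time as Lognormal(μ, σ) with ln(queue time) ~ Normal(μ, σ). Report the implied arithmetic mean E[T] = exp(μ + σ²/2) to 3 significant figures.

If T ~ Lognormal(μ,σ) then ln T ~ Normal(μ,σ), so the p-quantile of ln T is μ + z_p·σ.
ln(39) = 3.664 and ln(98) = 4.585; z_{0.15} = -1.036, z_{0.5} = 0.
σ = (4.585 − 3.664)/(0 − (-1.036)) = 0.889.
μ = 3.664 − (-1.036)·0.889 = 4.585.
E[T] = exp(μ + σ²/2) = exp(4.585 + 0.3952) = 145 minutes.

E[T] ≈ 145 minutes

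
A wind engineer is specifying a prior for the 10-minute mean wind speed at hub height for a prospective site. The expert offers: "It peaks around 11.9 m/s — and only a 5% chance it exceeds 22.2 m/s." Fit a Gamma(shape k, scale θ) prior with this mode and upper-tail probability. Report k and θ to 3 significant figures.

Gamma(k,θ) with k>1 has mode (k−1)θ, so θ = 11.9/(k−1).
Need P(X < 22.2) = 0.95 with θ tied to k this way. Start at k = 2, θ = 11.9: P(X<22.2) ≈ 0.556.
Too low — raise k to concentrate. Iterating converges to k ≈ 8.16.
Then θ = 11.9/(8.16−1) ≈ 1.66.

k ≈ 8.16, θ ≈ 1.66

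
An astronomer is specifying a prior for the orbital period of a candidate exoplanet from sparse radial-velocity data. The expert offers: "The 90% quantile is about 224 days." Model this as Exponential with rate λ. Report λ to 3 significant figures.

P(T < 224.0) = 1 − e^(−λ·224.0) = 0.9, so λ = −ln(1−0.9)/224.0 = −ln(0.1)/224.0 = 0.0103.

λ ≈ 0.0103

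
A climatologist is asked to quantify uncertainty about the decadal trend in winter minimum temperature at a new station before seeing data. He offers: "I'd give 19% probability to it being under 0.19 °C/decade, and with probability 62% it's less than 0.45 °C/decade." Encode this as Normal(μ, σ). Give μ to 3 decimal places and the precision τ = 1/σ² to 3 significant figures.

μ = 0.383, τ = 20.7

For Normal(μ,σ), the p-quantile is μ + z_p·σ. Here z_{0.19} = -0.8779, z_{0.62} = 0.3055.
So 0.19 = μ − 0.8779σ and 0.45 = μ + 0.3055σ.
Subtracting: σ = (0.45 − 0.19)/(0.3055 − (-0.8779)) = 0.220.
Then μ = 0.19 − (-0.8779)·0.220 = 0.383.
Precision τ = 1/σ² = 1/0.2197² = 20.7.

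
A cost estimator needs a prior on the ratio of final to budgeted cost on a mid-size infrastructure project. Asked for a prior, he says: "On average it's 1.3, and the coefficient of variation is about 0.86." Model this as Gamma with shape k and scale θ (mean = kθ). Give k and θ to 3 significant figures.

For Gamma(k, scale θ): mean = kθ, variance = kθ², so CV = 1/√k.
CV = 0.86, hence k = 1/CV² = 1.35.
Then θ = mean/k = 1.3/1.35 = 0.961.

k ≈ 1.35, θ ≈ 0.961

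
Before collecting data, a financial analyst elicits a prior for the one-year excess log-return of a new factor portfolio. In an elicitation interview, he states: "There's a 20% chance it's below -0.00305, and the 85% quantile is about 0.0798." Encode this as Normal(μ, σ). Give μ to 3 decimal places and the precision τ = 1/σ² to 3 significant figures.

The p-quantile of Normal(μ,σ) is μ + z_p·σ, with z_{0.2} = -0.8416 and z_{0.85} = 1.036.
Eliminate σ: μ = (z₂·x₁ − z₁·x₂)/(z₂ − z₁) = (1.036·-0.00305 − (-0.8416)·0.0798)/1.878 = 0.034.
Then σ = (x₂ − x₁)/(z₂ − z₁) = (0.0798 − -0.00305)/1.878 = 0.044.
Precision τ = 1/σ² = 1/0.04411² = 514.

μ = 0.034, τ = 514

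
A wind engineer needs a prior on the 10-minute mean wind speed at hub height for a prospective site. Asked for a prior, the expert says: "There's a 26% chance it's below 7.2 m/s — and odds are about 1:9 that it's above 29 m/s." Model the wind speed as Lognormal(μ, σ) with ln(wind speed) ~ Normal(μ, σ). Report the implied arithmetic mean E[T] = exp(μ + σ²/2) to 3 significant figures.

E[T] ≈ 14.9 m/s

If T ~ Lognormal(μ,σ) then ln T ~ Normal(μ,σ), so the p-quantile of ln T is μ + z_p·σ.
ln(7.2) = 1.974 and ln(29) = 3.367; z_{0.26} = -0.6433, z_{0.9} = 1.282.
σ = (3.367 − 1.974)/(1.282 − (-0.6433)) = 0.724.
μ = 1.974 − (-0.6433)·0.724 = 2.440.
E[T] = exp(μ + σ²/2) = exp(2.440 + 0.2619) = 14.9 m/s.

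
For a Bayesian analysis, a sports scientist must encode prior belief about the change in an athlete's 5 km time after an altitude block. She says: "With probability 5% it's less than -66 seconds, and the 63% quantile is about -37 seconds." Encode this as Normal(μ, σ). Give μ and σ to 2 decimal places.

The p-quantile of Normal(μ,σ) is μ + z_p·σ, with z_{0.05} = -1.645 and z_{0.63} = 0.3319.
Eliminate σ: μ = (z₂·x₁ − z₁·x₂)/(z₂ − z₁) = (0.3319·-66 − (-1.645)·-37)/1.977 = -41.87.
Then σ = (x₂ − x₁)/(z₂ − z₁) = (-37 − -66)/1.977 = 14.67.

μ = -41.87, σ = 14.67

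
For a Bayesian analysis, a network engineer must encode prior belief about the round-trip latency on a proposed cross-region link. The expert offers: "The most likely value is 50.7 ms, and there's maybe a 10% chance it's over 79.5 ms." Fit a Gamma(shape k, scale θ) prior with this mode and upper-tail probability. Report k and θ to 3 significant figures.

k ≈ 10.3, θ ≈ 5.48

Gamma(k,θ) with k>1 has mode (k−1)θ, so θ = 50.7/(k−1).
Need P(X < 79.5) = 0.9 with θ tied to k this way. Start at k = 2, θ = 50.7: P(X<79.5) ≈ 0.465.
Too low — raise k to concentrate. Iterating converges to k ≈ 10.3.
Then θ = 50.7/(10.3−1) ≈ 5.48.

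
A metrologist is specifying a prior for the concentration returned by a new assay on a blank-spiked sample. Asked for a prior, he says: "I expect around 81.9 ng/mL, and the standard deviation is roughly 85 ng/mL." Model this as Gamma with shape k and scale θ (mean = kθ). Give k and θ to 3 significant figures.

k ≈ 0.928, θ ≈ 88.2

For Gamma(k, scale θ): mean = kθ, variance = kθ², so CV = 1/√k.
CV = SD/mean = 85/81.9 = 1.038, hence k = 1/CV² = 0.928.
Then θ = mean/k = 81.9/0.928 = 88.2.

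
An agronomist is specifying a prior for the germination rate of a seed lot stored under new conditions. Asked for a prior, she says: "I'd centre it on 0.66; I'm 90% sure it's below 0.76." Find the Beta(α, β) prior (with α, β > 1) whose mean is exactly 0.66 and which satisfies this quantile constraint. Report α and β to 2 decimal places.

With mean 0.66 fixed, write α = 0.66s, β = 0.34s where s = α+β.
Need P(θ < 0.76) = 0.9 under Beta(0.66s, 0.34s). Normal approximation: (q−m)/√(m(1−m)/s) ≈ z_{0.9} = 1.28, so s ≈ 0.66·0.34·(1.28)²/(0.76−0.66)² = 36.9.
At s = 36.9: P(θ<0.76) ≈ 0.906. Adjusting to match 0.9 gives s ≈ 34.92.
So α = 0.66·34.92 ≈ 23.05, β = 0.34·34.92 ≈ 11.87.

α ≈ 23.05, β ≈ 11.87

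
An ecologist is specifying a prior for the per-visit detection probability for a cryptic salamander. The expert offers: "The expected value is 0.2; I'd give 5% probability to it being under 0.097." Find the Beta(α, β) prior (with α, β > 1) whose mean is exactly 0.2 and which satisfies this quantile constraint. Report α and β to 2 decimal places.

α ≈ 6.40, β ≈ 25.61

With mean 0.2 fixed, write α = 0.2s, β = 0.8s where s = α+β.
Need P(θ < 0.097) = 0.05 under Beta(0.2s, 0.8s). Normal approximation: (q−m)/√(m(1−m)/s) ≈ z_{0.05} = -1.64, so s ≈ 0.2·0.8·(-1.64)²/(0.097−0.2)² = 40.8.
At s = 40.8: P(θ<0.097) ≈ 0.030. Adjusting to match 0.05 gives s ≈ 32.01.
So α = 0.2·32.01 ≈ 6.40, β = 0.8·32.01 ≈ 25.61.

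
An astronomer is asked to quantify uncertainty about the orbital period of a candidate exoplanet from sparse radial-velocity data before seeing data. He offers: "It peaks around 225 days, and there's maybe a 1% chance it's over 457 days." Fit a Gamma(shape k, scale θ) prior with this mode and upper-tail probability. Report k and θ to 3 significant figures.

Gamma(k,θ) with k>1 has mode (k−1)θ, so θ = 225/(k−1).
Need P(X < 457) = 0.99 with θ tied to k this way. Start at k = 2, θ = 225: P(X<457) ≈ 0.602.
Too low — raise k to concentrate. Iterating converges to k ≈ 10.8.
Then θ = 225/(10.8−1) ≈ 23.1.

k ≈ 10.8, θ ≈ 23.1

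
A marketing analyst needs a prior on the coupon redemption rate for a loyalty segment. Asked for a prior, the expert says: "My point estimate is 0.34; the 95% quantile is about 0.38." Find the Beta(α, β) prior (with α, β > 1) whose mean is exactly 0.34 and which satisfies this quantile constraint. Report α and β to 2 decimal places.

α ≈ 131.77, β ≈ 255.79

With mean 0.34 fixed, write α = 0.34s, β = 0.66s where s = α+β.
Need P(θ < 0.38) = 0.95 under Beta(0.34s, 0.66s). Normal approximation: (q−m)/√(m(1−m)/s) ≈ z_{0.95} = 1.64, so s ≈ 0.34·0.66·(1.64)²/(0.38−0.34)² = 379.5.
At s = 379.5: P(θ<0.38) ≈ 0.948. Adjusting to match 0.95 gives s ≈ 387.57.
So α = 0.34·387.57 ≈ 131.77, β = 0.66·387.57 ≈ 255.79.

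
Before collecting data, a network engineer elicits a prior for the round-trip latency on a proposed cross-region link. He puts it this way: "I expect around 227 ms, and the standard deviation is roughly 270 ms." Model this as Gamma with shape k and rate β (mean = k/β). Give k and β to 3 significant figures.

k ≈ 0.707, β ≈ 0.00311

For Gamma(k, rate β): mean = k/β, variance = k/β², so CV = 1/√k.
CV = SD/mean = 270/227 = 1.189, hence k = 1/CV² = 0.707.
Then β = k/mean = 0.707/227 = 0.00311.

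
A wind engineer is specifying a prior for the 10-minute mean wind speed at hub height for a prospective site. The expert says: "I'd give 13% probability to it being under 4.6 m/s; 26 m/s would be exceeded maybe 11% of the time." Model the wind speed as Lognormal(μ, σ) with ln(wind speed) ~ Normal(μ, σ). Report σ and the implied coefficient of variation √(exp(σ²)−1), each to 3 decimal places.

σ ≈ 0.736, CV ≈ 0.848

If T ~ Lognormal(μ,σ) then ln T ~ Normal(μ,σ), so the p-quantile of ln T is μ + z_p·σ.
ln(4.6) = 1.526 and ln(26) = 3.258; z_{0.13} = -1.126, z_{0.89} = 1.227.
σ = (3.258 − 1.526)/(1.227 − (-1.126)) = 0.736.
μ = 1.526 − (-1.126)·0.736 = 2.355.
CV = √(exp(σ²)−1) = √(exp(0.5419)−1) = 0.848.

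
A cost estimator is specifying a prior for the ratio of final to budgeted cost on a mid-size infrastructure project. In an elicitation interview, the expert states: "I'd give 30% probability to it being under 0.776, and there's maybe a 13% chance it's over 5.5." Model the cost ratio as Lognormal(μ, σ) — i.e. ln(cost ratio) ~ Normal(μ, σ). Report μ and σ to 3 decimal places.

μ ≈ 0.368, σ ≈ 1.186

If T ~ Lognormal(μ,σ) then ln T ~ Normal(μ,σ), so the p-quantile of ln T is μ + z_p·σ.
ln(0.776) = -0.2536 and ln(5.5) = 1.705; z_{0.3} = -0.5244, z_{0.87} = 1.126.
σ = (1.705 − -0.2536)/(1.126 − (-0.5244)) = 1.186.
μ = -0.2536 − (-0.5244)·1.186 = 0.368.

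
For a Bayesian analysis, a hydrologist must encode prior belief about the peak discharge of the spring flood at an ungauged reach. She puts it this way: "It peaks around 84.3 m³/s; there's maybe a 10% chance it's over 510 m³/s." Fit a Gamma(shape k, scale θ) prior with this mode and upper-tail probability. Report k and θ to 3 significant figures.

Gamma(k,θ) with k>1 has mode (k−1)θ, so θ = 84.3/(k−1).
Need P(X < 510) = 0.9 with θ tied to k this way. Start at k = 2, θ = 84.3: P(X<510) ≈ 0.983.
Too high — lower k to spread out. Iterating converges to k ≈ 1.52.
Then θ = 84.3/(1.52−1) ≈ 161.

k ≈ 1.52, θ ≈ 161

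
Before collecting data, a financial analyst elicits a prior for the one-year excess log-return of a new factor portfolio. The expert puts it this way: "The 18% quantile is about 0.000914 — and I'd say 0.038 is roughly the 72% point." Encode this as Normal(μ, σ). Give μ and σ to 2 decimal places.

For Normal(μ,σ), the p-quantile is μ + z_p·σ. Here z_{0.18} = -0.9154, z_{0.72} = 0.5828.
So 0.000914 = μ − 0.9154σ and 0.038 = μ + 0.5828σ.
Subtracting: σ = (0.038 − 0.000914)/(0.5828 − (-0.9154)) = 0.02.
Then μ = 0.000914 − (-0.9154)·0.02 = 0.02.

μ = 0.02, σ = 0.02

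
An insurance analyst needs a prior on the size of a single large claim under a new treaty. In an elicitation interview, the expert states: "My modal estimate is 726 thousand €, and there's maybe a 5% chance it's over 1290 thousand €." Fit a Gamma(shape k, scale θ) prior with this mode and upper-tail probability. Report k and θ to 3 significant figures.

k ≈ 9.44, θ ≈ 86

Gamma(k,θ) with k>1 has mode (k−1)θ, so θ = 726/(k−1).
Need P(X < 1290) = 0.95 with θ tied to k this way. Start at k = 2, θ = 726: P(X<1290) ≈ 0.530.
Too low — raise k to concentrate. Iterating converges to k ≈ 9.44.
Then θ = 726/(9.44−1) ≈ 86.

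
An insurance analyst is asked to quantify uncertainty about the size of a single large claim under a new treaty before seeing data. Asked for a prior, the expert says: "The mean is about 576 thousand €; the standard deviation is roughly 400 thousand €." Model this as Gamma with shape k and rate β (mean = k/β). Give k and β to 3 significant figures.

For Gamma(k, rate β): mean = k/β, variance = k/β², so CV = 1/√k.
CV = SD/mean = 400/576 = 0.6944, hence k = 1/CV² = 2.07.
Then β = k/mean = 2.07/576 = 0.0036.

k ≈ 2.07, β ≈ 0.0036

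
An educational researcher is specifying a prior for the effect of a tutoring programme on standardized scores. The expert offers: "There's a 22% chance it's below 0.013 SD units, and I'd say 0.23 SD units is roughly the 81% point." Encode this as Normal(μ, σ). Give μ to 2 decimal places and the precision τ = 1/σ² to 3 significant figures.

μ = 0.11, τ = 57.8

The p-quantile of Normal(μ,σ) is μ + z_p·σ, with z_{0.22} = -0.7722 and z_{0.81} = 0.8779.
Eliminate σ: μ = (z₂·x₁ − z₁·x₂)/(z₂ − z₁) = (0.8779·0.013 − (-0.7722)·0.23)/1.65 = 0.11.
Then σ = (x₂ − x₁)/(z₂ − z₁) = (0.23 − 0.013)/1.65 = 0.13.
Precision τ = 1/σ² = 1/0.1315² = 57.8.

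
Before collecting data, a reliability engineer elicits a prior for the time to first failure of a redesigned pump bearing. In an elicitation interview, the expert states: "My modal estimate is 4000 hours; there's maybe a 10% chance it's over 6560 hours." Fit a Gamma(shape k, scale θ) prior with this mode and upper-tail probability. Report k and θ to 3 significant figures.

Gamma(k,θ) with k>1 has mode (k−1)θ, so θ = 4000/(k−1).
Need P(X < 6560) = 0.9 with θ tied to k this way. Start at k = 2, θ = 4000: P(X<6560) ≈ 0.488.
Too low — raise k to concentrate. Iterating converges to k ≈ 8.7.
Then θ = 4000/(8.7−1) ≈ 519.

k ≈ 8.7, θ ≈ 519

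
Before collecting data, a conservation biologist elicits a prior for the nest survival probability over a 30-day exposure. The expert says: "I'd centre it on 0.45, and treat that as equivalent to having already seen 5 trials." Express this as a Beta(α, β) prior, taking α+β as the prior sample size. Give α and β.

α = 2.25, β = 2.75

Under the effective-sample-size interpretation, Beta(α, β) has prior mean α/(α+β) and prior sample size α+β.
So α+β = 5 and α/(α+β) = 0.45, giving α = 0.45·5 = 2.25 and β = 5 − 2.25 = 2.75.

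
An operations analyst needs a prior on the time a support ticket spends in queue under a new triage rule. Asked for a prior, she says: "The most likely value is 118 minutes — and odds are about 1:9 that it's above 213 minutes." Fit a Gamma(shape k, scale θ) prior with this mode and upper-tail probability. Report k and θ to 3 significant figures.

k ≈ 6.46, θ ≈ 21.6

Gamma(k,θ) with k>1 has mode (k−1)θ, so θ = 118/(k−1).
Need P(X < 213) = 0.9 with θ tied to k this way. Start at k = 2, θ = 118: P(X<213) ≈ 0.539.
Too low — raise k to concentrate. Iterating converges to k ≈ 6.46.
Then θ = 118/(6.46−1) ≈ 21.6.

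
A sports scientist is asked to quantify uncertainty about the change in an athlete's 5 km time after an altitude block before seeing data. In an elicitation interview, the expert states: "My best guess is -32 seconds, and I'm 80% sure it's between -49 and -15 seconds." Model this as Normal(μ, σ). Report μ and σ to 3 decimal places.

A symmetric 80% interval runs μ ± z·σ with z = 1.282.
Half-width = 17, so σ = 17/1.282 = 13.265.
μ is the stated best guess, -32.000.

μ = -32.000, σ = 13.265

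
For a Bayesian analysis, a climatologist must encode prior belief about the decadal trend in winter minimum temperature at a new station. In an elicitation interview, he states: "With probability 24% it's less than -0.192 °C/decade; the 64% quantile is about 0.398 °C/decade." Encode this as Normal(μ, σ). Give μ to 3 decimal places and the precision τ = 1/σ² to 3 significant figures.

For Normal(μ,σ), the p-quantile is μ + z_p·σ. Here z_{0.24} = -0.7063, z_{0.64} = 0.3585.
So -0.192 = μ − 0.7063σ and 0.398 = μ + 0.3585σ.
Subtracting: σ = (0.398 − -0.192)/(0.3585 − (-0.7063)) = 0.554.
Then μ = -0.192 − (-0.7063)·0.554 = 0.199.
Precision τ = 1/σ² = 1/0.5541² = 3.26.

μ = 0.199, τ = 3.26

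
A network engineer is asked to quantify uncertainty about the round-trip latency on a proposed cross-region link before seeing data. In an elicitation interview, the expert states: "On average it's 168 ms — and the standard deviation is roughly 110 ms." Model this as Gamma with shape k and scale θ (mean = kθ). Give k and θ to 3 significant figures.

For Gamma(k, scale θ): mean = kθ, variance = kθ², so CV = 1/√k.
CV = SD/mean = 110/168 = 0.6548, hence k = 1/CV² = 2.33.
Then θ = mean/k = 168/2.33 = 72.

k ≈ 2.33, θ ≈ 72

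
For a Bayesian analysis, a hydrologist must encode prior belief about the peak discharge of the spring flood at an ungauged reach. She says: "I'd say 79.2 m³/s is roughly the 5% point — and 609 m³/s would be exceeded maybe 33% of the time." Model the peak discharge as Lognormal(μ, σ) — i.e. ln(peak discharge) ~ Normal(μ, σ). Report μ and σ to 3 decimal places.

μ ≈ 5.981, σ ≈ 0.978

If T ~ Lognormal(μ,σ) then ln T ~ Normal(μ,σ), so the p-quantile of ln T is μ + z_p·σ.
ln(79.2) = 4.372 and ln(609) = 6.412; z_{0.05} = -1.645, z_{0.67} = 0.4399.
σ = (6.412 − 4.372)/(0.4399 − (-1.645)) = 0.978.
μ = 4.372 − (-1.645)·0.978 = 5.981.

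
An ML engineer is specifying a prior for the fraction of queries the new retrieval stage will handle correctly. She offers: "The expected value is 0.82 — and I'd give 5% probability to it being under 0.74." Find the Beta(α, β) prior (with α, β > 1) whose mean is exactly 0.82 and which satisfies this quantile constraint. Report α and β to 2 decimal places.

α ≈ 57.32, β ≈ 12.58

With mean 0.82 fixed, write α = 0.82s, β = 0.18s where s = α+β.
Need P(θ < 0.74) = 0.05 under Beta(0.82s, 0.18s). Normal approximation: (q−m)/√(m(1−m)/s) ≈ z_{0.05} = -1.64, so s ≈ 0.82·0.18·(-1.64)²/(0.74−0.82)² = 62.4.
At s = 62.4: P(θ<0.74) ≈ 0.059. Adjusting to match 0.05 gives s ≈ 69.90.
So α = 0.82·69.90 ≈ 57.32, β = 0.18·69.90 ≈ 12.58.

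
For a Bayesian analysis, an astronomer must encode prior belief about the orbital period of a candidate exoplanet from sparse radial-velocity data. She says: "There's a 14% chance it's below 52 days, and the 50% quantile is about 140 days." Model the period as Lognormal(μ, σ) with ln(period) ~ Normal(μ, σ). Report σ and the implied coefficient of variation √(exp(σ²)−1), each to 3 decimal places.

σ ≈ 0.917, CV ≈ 1.148

If T ~ Lognormal(μ,σ) then ln T ~ Normal(μ,σ), so the p-quantile of ln T is μ + z_p·σ.
ln(52) = 3.951 and ln(140) = 4.942; z_{0.14} = -1.08, z_{0.5} = 0.
σ = (4.942 − 3.951)/(0 − (-1.08)) = 0.917.
μ = 3.951 − (-1.08)·0.917 = 4.942.
CV = √(exp(σ²)−1) = √(exp(0.8405)−1) = 1.148.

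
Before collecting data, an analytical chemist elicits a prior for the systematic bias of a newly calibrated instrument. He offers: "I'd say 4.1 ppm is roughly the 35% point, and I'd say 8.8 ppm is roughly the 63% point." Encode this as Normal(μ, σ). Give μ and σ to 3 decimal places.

μ = 6.625, σ = 6.554

For Normal(μ,σ), the p-quantile is μ + z_p·σ. Here z_{0.35} = -0.3853, z_{0.63} = 0.3319.
So 4.1 = μ − 0.3853σ and 8.8 = μ + 0.3319σ.
Subtracting: σ = (8.8 − 4.1)/(0.3319 − (-0.3853)) = 6.554.
Then μ = 4.1 − (-0.3853)·6.554 = 6.625.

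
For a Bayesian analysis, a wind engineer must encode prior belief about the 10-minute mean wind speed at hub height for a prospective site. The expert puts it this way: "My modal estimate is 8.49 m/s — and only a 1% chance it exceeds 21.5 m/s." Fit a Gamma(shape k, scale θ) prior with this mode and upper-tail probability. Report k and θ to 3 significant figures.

k ≈ 6.42, θ ≈ 1.57

Gamma(k,θ) with k>1 has mode (k−1)θ, so θ = 8.49/(k−1).
Need P(X < 21.5) = 0.99 with θ tied to k this way. Start at k = 2, θ = 8.49: P(X<21.5) ≈ 0.719.
Too low — raise k to concentrate. Iterating converges to k ≈ 6.42.
Then θ = 8.49/(6.42−1) ≈ 1.57.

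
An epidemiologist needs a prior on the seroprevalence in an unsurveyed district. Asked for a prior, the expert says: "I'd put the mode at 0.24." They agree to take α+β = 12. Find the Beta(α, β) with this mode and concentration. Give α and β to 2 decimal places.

α = 3.40, β = 8.60

For α,β > 1 the Beta mode is (α−1)/(α+β−2). With α+β = 12, the mode is (α−1)/10.
Set (α−1)/10 = 0.24 → α = 1 + 0.24·10 = 3.40.
β = 12 − α = 8.60.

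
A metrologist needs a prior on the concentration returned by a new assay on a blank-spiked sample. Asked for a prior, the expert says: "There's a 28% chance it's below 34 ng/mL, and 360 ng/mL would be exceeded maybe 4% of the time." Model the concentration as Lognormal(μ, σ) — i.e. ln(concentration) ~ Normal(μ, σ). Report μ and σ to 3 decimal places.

If T ~ Lognormal(μ,σ) then ln T ~ Normal(μ,σ), so the p-quantile of ln T is μ + z_p·σ.
ln(34) = 3.526 and ln(360) = 5.886; z_{0.28} = -0.5828, z_{0.96} = 1.751.
σ = (5.886 − 3.526)/(1.751 − (-0.5828)) = 1.011.
μ = 3.526 − (-0.5828)·1.011 = 4.116.

μ ≈ 4.116, σ ≈ 1.011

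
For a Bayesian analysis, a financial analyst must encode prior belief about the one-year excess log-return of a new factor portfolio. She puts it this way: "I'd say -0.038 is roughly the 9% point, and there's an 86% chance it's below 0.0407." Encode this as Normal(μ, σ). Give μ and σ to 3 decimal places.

μ = 0.006, σ = 0.033

For Normal(μ,σ), the p-quantile is μ + z_p·σ. Here z_{0.09} = -1.341, z_{0.86} = 1.08.
So -0.038 = μ − 1.341σ and 0.0407 = μ + 1.08σ.
Subtracting: σ = (0.0407 − -0.038)/(1.08 − (-1.341)) = 0.033.
Then μ = -0.038 − (-1.341)·0.033 = 0.006.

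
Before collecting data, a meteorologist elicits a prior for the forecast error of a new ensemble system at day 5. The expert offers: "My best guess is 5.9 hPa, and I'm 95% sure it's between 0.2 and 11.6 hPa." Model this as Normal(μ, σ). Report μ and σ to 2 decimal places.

μ = 5.90, σ = 2.91

A symmetric 95% interval runs μ ± z·σ with z = 1.96.
Half-width = 5.7, so σ = 5.7/1.96 = 2.91.
μ is the stated best guess, 5.90.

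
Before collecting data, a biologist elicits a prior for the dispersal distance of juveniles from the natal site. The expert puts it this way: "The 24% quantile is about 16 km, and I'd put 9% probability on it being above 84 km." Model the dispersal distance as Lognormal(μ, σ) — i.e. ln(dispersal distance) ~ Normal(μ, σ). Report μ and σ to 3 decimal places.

If T ~ Lognormal(μ,σ) then ln T ~ Normal(μ,σ), so the p-quantile of ln T is μ + z_p·σ.
ln(16) = 2.773 and ln(84) = 4.431; z_{0.24} = -0.7063, z_{0.91} = 1.341.
σ = (4.431 − 2.773)/(1.341 − (-0.7063)) = 0.810.
μ = 2.773 − (-0.7063)·0.810 = 3.345.

μ ≈ 3.345, σ ≈ 0.810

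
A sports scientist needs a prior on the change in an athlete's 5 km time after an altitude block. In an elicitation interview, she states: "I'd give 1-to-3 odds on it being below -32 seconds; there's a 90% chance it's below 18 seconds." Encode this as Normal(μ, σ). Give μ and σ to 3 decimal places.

μ = -14.759, σ = 25.562

The p-quantile of Normal(μ,σ) is μ + z_p·σ, with z_{0.25} = -0.6745 and z_{0.9} = 1.282.
Eliminate σ: μ = (z₂·x₁ − z₁·x₂)/(z₂ − z₁) = (1.282·-32 − (-0.6745)·18)/1.956 = -14.759.
Then σ = (x₂ − x₁)/(z₂ − z₁) = (18 − -32)/1.956 = 25.562.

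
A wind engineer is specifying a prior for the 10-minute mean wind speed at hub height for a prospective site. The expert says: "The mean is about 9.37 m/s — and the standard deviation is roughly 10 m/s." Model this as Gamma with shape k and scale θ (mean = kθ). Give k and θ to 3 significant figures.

k ≈ 0.878, θ ≈ 10.7

For Gamma(k, scale θ): mean = kθ, variance = kθ², so CV = 1/√k.
CV = SD/mean = 10/9.37 = 1.067, hence k = 1/CV² = 0.878.
Then θ = mean/k = 9.37/0.878 = 10.7.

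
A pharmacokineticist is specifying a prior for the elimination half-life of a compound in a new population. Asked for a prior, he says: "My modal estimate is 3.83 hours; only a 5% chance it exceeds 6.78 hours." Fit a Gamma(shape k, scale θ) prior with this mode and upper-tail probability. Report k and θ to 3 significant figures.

Gamma(k,θ) with k>1 has mode (k−1)θ, so θ = 3.83/(k−1).
Need P(X < 6.78) = 0.95 with θ tied to k this way. Start at k = 2, θ = 3.83: P(X<6.78) ≈ 0.528.
Too low — raise k to concentrate. Iterating converges to k ≈ 9.55.
Then θ = 3.83/(9.55−1) ≈ 0.448.

k ≈ 9.55, θ ≈ 0.448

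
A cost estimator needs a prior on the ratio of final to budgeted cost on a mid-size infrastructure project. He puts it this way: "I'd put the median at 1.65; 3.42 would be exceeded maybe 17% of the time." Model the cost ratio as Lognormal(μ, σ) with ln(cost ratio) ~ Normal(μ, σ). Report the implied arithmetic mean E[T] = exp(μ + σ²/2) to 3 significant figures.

E[T] ≈ 2.21

If T ~ Lognormal(μ,σ) then ln T ~ Normal(μ,σ), so the p-quantile of ln T is μ + z_p·σ.
ln(1.65) = 0.5008 and ln(3.42) = 1.23; z_{0.5} = 0, z_{0.83} = 0.9542.
σ = (1.23 − 0.5008)/(0.9542 − (0)) = 0.764.
μ = 0.5008 − (0)·0.764 = 0.501.
E[T] = exp(μ + σ²/2) = exp(0.501 + 0.2918) = 2.21.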